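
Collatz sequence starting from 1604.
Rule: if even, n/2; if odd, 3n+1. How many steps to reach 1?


1604 → 802 → 401 → 1204 → 602 → 301 → 904 → 452 → 226 → 113 → 340 → 170 → 85 → 256 → 128 → 64 → 32 → 16 → 8 → 4 → 2 → 1
Total steps = 21

21 steps


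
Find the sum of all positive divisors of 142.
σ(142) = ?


Divisors of 142: 1, 2, 71, 142
Sum = 1 + 2 + 71 + 142 = 216

σ(142) = 216


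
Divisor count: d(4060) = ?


4060 = 2^2 × 5^1 × 7^1 × 29^1
d(4060) = (2+1) × (1+1) × (1+1) × (1+1) = 24

24 divisors


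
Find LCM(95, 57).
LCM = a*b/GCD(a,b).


GCD(95, 57) = 19
LCM = 95*57/19 = 5415/19 = 285

LCM = 285


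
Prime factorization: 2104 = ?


2104 / 2 = 1052
1052 / 2 = 526
526 / 2 = 263
263 / 263 = 1
2104 = 2^3 × 263


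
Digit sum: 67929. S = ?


6 + 7 + 9 + 2 + 9 = 33


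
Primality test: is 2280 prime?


2280 / 2 = 1140 (exact division)
2280 is NOT prime.

No, 2280 is not prime


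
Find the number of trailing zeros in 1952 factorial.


floor(1952/5) = 390
floor(1952/25) = 78
floor(1952/125) = 15
floor(1952/625) = 3
Total = 486

486 trailing zeros


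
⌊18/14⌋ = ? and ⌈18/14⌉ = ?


18/14 = 1.2857
floor = 1
ceil = 2

floor = 1, ceil = 2


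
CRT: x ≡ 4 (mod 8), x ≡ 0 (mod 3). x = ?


M = 8*3 = 24
M1 = M/8 = 3, M2 = M/3 = 8
M1^(-1) mod 8 = 3, M2^(-1) mod 3 = 2
x = 4*3*3 + 0*8*2 = 36
36 mod 24 = 12
Check: 12 mod 8 = 4 ✓, 12 mod 3 = 0 ✓

x ≡ 12 (mod 24)


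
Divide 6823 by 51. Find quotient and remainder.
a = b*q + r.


6823 = 51 * 133 + 40
Check: 6783 + 40 = 6823

q = 133, r = 40


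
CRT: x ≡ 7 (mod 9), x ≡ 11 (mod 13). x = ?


M = 9*13 = 117
M1 = M/9 = 13, M2 = M/13 = 9
M1^(-1) mod 9 = 7, M2^(-1) mod 13 = 3
x = 7*13*7 + 11*9*3 = 934
934 mod 117 = 115
Check: 115 mod 9 = 7 ✓, 115 mod 13 = 11 ✓

x ≡ 115 (mod 117)


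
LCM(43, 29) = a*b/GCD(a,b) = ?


GCD(43, 29) = 1
LCM = 43*29/1 = 1247/1 = 1247

LCM = 1247


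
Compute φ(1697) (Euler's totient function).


1697 = 1697
Prime factors: 1697
φ(1697) = 1697 × (1-1/1697)
= 1697 × 1696/1697 = 1696

φ(1697) = 1696


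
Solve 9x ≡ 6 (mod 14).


GCD(9, 14) = 1, unique solution
a^(-1) mod 14 = 11
x = 11 * 6 mod 14 = 10

x ≡ 10 (mod 14)


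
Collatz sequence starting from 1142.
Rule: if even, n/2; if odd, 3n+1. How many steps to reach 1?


1142 → 571 → 1714 → 857 → 2572 → 1286 → 643 → 1930 → 965 → 2896 → 1448 → 724 → 362 → 181 → 544 → 272 → 136 → 68 → 34 → 17 → 52 → 26 → 13 → 40 → 20 → 10 → 5 → 16 → 8 → 4 → 2 → 1
Total steps = 31

31 steps


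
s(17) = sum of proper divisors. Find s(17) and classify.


Proper divisors: 1
Sum = 1 = 1
1 < 17 → deficient

s(17) = 1 (deficient)


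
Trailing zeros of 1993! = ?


floor(1993/5) = 398
floor(1993/25) = 79
floor(1993/125) = 15
floor(1993/625) = 3
Total = 495

495 trailing zeros


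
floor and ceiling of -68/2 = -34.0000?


-68/2 = -34.0000
floor = -34
ceil = -34

floor = -34, ceil = -34


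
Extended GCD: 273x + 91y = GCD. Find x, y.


Tabular extended Euclidean (each row: r = 273*s + 91*t):
r=273, s=1, t=0
r=91, s=0, t=1
q=3: r=0, s=1, t=-3   [273*(1) + 91*(-3) = 0]
GCD = 91; from the row with r=91: x=0, y=1
Check: 273*(0) + 91*(1) = 0 + 91 = 91

GCD = 91, x = 0, y = 1


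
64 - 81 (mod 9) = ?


64 - 81 = -17
-17 mod 9 = 1


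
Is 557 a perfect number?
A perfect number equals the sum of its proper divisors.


Proper divisors of 557: 1
Sum = 1 = 1

No, 557 is not perfect (1 ≠ 557)


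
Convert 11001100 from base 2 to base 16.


11001100 (base 2) = 204 (decimal)
204 (decimal) = CC (base 16)


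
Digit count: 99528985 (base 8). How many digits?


99528985 in base 8 = 573530431
Number of digits = 9

9 digits (base 8)


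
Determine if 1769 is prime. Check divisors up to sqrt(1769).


1769 / 29 = 61 (exact division)
1769 is NOT prime.

No, 1769 is not prime


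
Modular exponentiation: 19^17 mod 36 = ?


19^1 mod 36 = 19
19^2 mod 36 = 1
19^3 mod 36 = 19
19^4 mod 36 = 1
19^5 mod 36 = 19
19^6 mod 36 = 1
19^7 mod 36 = 19
19^8 mod 36 = 1
19^9 mod 36 = 19
19^10 mod 36 = 1
19^11 mod 36 = 19
19^12 mod 36 = 1
19^13 mod 36 = 19
19^14 mod 36 = 1
19^15 mod 36 = 19
19^16 mod 36 = 1
19^17 mod 36 = 19


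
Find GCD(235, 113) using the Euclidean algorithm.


235 = 2 * 113 + 9
113 = 12 * 9 + 5
9 = 1 * 5 + 4
5 = 1 * 4 + 1
4 = 4 * 1 + 0
GCD = 1


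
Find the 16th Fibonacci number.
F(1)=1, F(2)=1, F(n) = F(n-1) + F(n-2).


Sequence: 1, 1, 2, 3, 5, 8, 13, 21, 34, 55, 89, 144, 233, 377, 610, 987
F(16) = 987


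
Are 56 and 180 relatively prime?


Euclidean algorithm:
180 = 3 * 56 + 12
56 = 4 * 12 + 8
12 = 1 * 8 + 4
8 = 2 * 4 + 0
GCD(56, 180) = 4

No, not coprime (GCD = 4)


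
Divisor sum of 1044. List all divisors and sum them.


Divisors of 1044: 1, 2, 3, 4, 6, 9, 12, 18, 29, 36, 58, 87, 116, 174, 261, 348, 522, 1044
Sum = 1 + 2 + 3 + 4 + 6 + 9 + 12 + 18 + 29 + 36 + 58 + 87 + 116 + 174 + 261 + 348 + 522 + 1044 = 2730

σ(1044) = 2730


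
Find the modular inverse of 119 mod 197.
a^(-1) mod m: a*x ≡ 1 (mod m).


Use the extended Euclidean algorithm on (197, 119); each row r = 197*s + 119*t:
r=197, s=1, t=0
r=119, s=0, t=1
q=1: r=78, s=1, t=-1   [197*(1) + 119*(-1) = 78]
q=1: r=41, s=-1, t=2   [197*(-1) + 119*(2) = 41]
q=1: r=37, s=2, t=-3   [197*(2) + 119*(-3) = 37]
q=1: r=4, s=-3, t=5   [197*(-3) + 119*(5) = 4]
q=9: r=1, s=29, t=-48   [197*(29) + 119*(-48) = 1]
q=4: r=0, s=-119, t=197   [197*(-119) + 119*(197) = 0]
GCD = 1 with t = -48, so 119*(-48) ≡ 1 (mod 197)
Inverse = -48 mod 197 = 149
Check: 119 * 149 = 17731 ≡ 1 (mod 197)

119^(-1) ≡ 149 (mod 197)


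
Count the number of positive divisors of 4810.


4810 = 2^1 × 5^1 × 13^1 × 37^1
d(4810) = (1+1) × (1+1) × (1+1) × (1+1) = 16

16 divisors


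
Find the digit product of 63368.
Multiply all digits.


6 × 3 × 3 × 6 × 8 = 2592


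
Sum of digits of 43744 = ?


4 + 3 + 7 + 4 + 4 = 22


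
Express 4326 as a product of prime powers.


4326 / 2 = 2163
2163 / 3 = 721
721 / 7 = 103
103 / 103 = 1
4326 = 2 × 3 × 7 × 103


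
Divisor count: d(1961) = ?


1961 = 37^1 × 53^1
d(1961) = (1+1) × (1+1) = 4

4 divisors


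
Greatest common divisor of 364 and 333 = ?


364 = 1 * 333 + 31
333 = 10 * 31 + 23
31 = 1 * 23 + 8
23 = 2 * 8 + 7
8 = 1 * 7 + 1
7 = 7 * 1 + 0
GCD = 1


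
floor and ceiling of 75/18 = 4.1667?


75/18 = 4.1667
floor = 4
ceil = 5

floor = 4, ceil = 5


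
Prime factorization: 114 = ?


114 / 2 = 57
57 / 3 = 19
19 / 19 = 1
114 = 2 × 3 × 19


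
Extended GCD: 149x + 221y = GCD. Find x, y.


Tabular extended Euclidean (each row: r = 149*s + 221*t):
r=149, s=1, t=0
r=221, s=0, t=1
q=0: r=149, s=1, t=0   [149*(1) + 221*(0) = 149]
q=1: r=72, s=-1, t=1   [149*(-1) + 221*(1) = 72]
q=2: r=5, s=3, t=-2   [149*(3) + 221*(-2) = 5]
q=14: r=2, s=-43, t=29   [149*(-43) + 221*(29) = 2]
q=2: r=1, s=89, t=-60   [149*(89) + 221*(-60) = 1]
q=2: r=0, s=-221, t=149   [149*(-221) + 221*(149) = 0]
GCD = 1; from the row with r=1: x=89, y=-60
Check: 149*(89) + 221*(-60) = 13261 - 13260 = 1

GCD = 1, x = 89, y = -60


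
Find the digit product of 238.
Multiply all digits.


2 × 3 × 8 = 48


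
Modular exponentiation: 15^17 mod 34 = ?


15^1 mod 34 = 15
15^2 mod 34 = 21
15^3 mod 34 = 9
15^4 mod 34 = 33
15^5 mod 34 = 19
15^6 mod 34 = 13
15^7 mod 34 = 25
15^8 mod 34 = 1
15^9 mod 34 = 15
15^10 mod 34 = 21
15^11 mod 34 = 9
15^12 mod 34 = 33
15^13 mod 34 = 19
15^14 mod 34 = 13
15^15 mod 34 = 25
15^16 mod 34 = 1
15^17 mod 34 = 15


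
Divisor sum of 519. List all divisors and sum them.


Divisors of 519: 1, 3, 173, 519
Sum = 1 + 3 + 173 + 519 = 696

σ(519) = 696


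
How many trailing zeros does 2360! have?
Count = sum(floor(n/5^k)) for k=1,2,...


floor(2360/5) = 472
floor(2360/25) = 94
floor(2360/125) = 18
floor(2360/625) = 3
Total = 587

587 trailing zeros


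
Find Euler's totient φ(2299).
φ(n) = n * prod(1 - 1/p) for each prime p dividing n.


2299 = 11^2 × 19
Prime factors: 11, 19
φ(2299) = 2299 × (1-1/11) × (1-1/19)
= 2299 × 10/11 × 18/19 = 1980

φ(2299) = 1980


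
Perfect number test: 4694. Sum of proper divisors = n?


Proper divisors of 4694: 1, 2, 2347
Sum = 1 + 2 + 2347 = 2350

No, 4694 is not perfect (2350 ≠ 4694)


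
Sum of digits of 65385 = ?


6 + 5 + 3 + 8 + 5 = 27


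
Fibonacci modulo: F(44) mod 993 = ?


F(k) mod 993 for k=1..44:
1, 1, 2, 3, 5, 8, 13, 21, 34, 55, 89, 144, 233, 377, 610, 987, 604, 598, 209, 807, 23, 830, 853, 690, 550, 247, 797, 51, 848, 899, 754, 660, 421, 88, 509, 597, 113, 710, 823, 540, 370, 910, 287, 204
F(44) mod 993 = 204


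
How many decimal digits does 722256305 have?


722256305 has 9 digits in base 10
floor(log10(722256305)) + 1 = floor(8.8587) + 1 = 9

9 digits (base 10)


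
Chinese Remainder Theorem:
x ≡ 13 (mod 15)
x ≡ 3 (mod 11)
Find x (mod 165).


M = 15*11 = 165
M1 = M/15 = 11, M2 = M/11 = 15
M1^(-1) mod 15 = 11, M2^(-1) mod 11 = 3
x = 13*11*11 + 3*15*3 = 1708
1708 mod 165 = 58
Check: 58 mod 15 = 13 ✓, 58 mod 11 = 3 ✓

x ≡ 58 (mod 165)


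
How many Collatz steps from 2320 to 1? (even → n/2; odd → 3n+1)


2320 → 1160 → 580 → 290 → 145 → 436 → 218 → 109 → 328 → 164 → 82 → 41 → 124 → 62 → 31 → 94 → 47 → 142 → 71 → 214 → 107 → 322 → 161 → 484 → 242 → 121 → 364 → 182 → 91 → 274 → 137 → 412 → 206 → 103 → 310 → 155 → 466 → 233 → 700 → 350 → 175 → 526 → 263 → 790 → 395 → 1186 → 593 → 1780 → 890 → 445 → 1336 → 668 → 334 → 167 → 502 → 251 → 754 → 377 → 1132 → 566 → 283 → 850 → 425 → 1276 → 638 → 319 → 958 → 479 → 1438 → 719 → 2158 → 1079 → 3238 → 1619 → 4858 → 2429 → 7288 → 3644 → 1822 → 911 → 2734 → 1367 → 4102 → 2051 → 6154 → 3077 → 9232 → 4616 → 2308 → 1154 → 577 → 1732 → 866 → 433 → 1300 → 650 → 325 → 976 → 488 → 244 → 122 → 61 → 184 → 92 → 46 → 23 → 70 → 35 → 106 → 53 → 160 → 80 → 40 → 20 → 10 → 5 → 16 → 8 → 4 → 2 → 1
Total steps = 120

120 steps


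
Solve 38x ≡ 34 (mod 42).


GCD(38, 42) = 2 divides 34
Divide: 19x ≡ 17 (mod 21)
x ≡ 2 (mod 21)


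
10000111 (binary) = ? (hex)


10000111 (base 2) = 135 (decimal)
135 (decimal) = 87 (base 16)


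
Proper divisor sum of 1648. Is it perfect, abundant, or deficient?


Proper divisors: 1, 2, 4, 8, 16, 103, 206, 412, 824
Sum = 1 + 2 + 4 + 8 + 16 + 103 + 206 + 412 + 824 = 1576
1576 < 1648 → deficient

s(1648) = 1576 (deficient)


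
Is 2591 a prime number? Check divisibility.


Check divisors up to sqrt(2591) = 50.9019
No divisors found.
2591 is prime.

Yes, 2591 is prime


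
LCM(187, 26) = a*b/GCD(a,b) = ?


GCD(187, 26) = 1
LCM = 187*26/1 = 4862/1 = 4862

LCM = 4862


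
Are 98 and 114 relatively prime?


Euclidean algorithm:
114 = 1 * 98 + 16
98 = 6 * 16 + 2
16 = 8 * 2 + 0
GCD(98, 114) = 2

No, not coprime (GCD = 2)


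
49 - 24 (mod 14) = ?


49 - 24 = 25
25 mod 14 = 11


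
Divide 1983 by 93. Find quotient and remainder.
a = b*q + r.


1983 = 93 * 21 + 30
Check: 1953 + 30 = 1983

q = 21, r = 30


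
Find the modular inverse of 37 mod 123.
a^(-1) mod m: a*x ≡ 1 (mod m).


Use the extended Euclidean algorithm on (123, 37); each row r = 123*s + 37*t:
r=123, s=1, t=0
r=37, s=0, t=1
q=3: r=12, s=1, t=-3   [123*(1) + 37*(-3) = 12]
q=3: r=1, s=-3, t=10   [123*(-3) + 37*(10) = 1]
q=12: r=0, s=37, t=-123   [123*(37) + 37*(-123) = 0]
GCD = 1 with t = 10, so 37*(10) ≡ 1 (mod 123)
Inverse = 10 mod 123 = 10
Check: 37 * 10 = 370 ≡ 1 (mod 123)

37^(-1) ≡ 10 (mod 123)


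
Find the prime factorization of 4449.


4449 / 3 = 1483
1483 / 1483 = 1
4449 = 3 × 1483


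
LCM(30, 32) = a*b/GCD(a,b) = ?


GCD(30, 32) = 2
LCM = 30*32/2 = 960/2 = 480

LCM = 480


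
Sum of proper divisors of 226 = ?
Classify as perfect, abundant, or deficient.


Proper divisors: 1, 2, 113
Sum = 1 + 2 + 113 = 116
116 < 226 → deficient

s(226) = 116 (deficient)


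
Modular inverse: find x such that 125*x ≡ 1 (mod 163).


Use the extended Euclidean algorithm on (163, 125); each row r = 163*s + 125*t:
r=163, s=1, t=0
r=125, s=0, t=1
q=1: r=38, s=1, t=-1   [163*(1) + 125*(-1) = 38]
q=3: r=11, s=-3, t=4   [163*(-3) + 125*(4) = 11]
q=3: r=5, s=10, t=-13   [163*(10) + 125*(-13) = 5]
q=2: r=1, s=-23, t=30   [163*(-23) + 125*(30) = 1]
q=5: r=0, s=125, t=-163   [163*(125) + 125*(-163) = 0]
GCD = 1 with t = 30, so 125*(30) ≡ 1 (mod 163)
Inverse = 30 mod 163 = 30
Check: 125 * 30 = 3750 ≡ 1 (mod 163)

125^(-1) ≡ 30 (mod 163)


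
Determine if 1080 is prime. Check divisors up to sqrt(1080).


1080 / 2 = 540 (exact division)
1080 is NOT prime.

No, 1080 is not prime


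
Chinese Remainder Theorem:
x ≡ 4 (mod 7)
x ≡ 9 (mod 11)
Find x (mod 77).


M = 7*11 = 77
M1 = M/7 = 11, M2 = M/11 = 7
M1^(-1) mod 7 = 2, M2^(-1) mod 11 = 8
x = 4*11*2 + 9*7*8 = 592
592 mod 77 = 53
Check: 53 mod 7 = 4 ✓, 53 mod 11 = 9 ✓

x ≡ 53 (mod 77)


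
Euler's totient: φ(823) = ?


823 = 823
Prime factors: 823
φ(823) = 823 × (1-1/823)
= 823 × 822/823 = 822

φ(823) = 822


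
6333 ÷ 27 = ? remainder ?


6333 = 27 * 234 + 15
Check: 6318 + 15 = 6333

q = 234, r = 15


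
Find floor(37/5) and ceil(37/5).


37/5 = 7.4000
floor = 7
ceil = 8

floor = 7, ceil = 8


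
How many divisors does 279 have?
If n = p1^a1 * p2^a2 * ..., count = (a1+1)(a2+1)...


279 = 3^2 × 31^1
d(279) = (2+1) × (1+1) = 6

6 divisors


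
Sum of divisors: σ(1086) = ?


Divisors of 1086: 1, 2, 3, 6, 181, 362, 543, 1086
Sum = 1 + 2 + 3 + 6 + 181 + 362 + 543 + 1086 = 2184

σ(1086) = 2184


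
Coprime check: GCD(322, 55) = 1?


Euclidean algorithm:
322 = 5 * 55 + 47
55 = 1 * 47 + 8
47 = 5 * 8 + 7
8 = 1 * 7 + 1
7 = 7 * 1 + 0
GCD(322, 55) = 1

Yes, coprime (GCD = 1)


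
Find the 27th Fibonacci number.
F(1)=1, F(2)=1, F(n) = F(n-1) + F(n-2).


Sequence: 1, 1, 2, 3, 5, 8, 13, 21, 34, 55, 89, 144, 233, 377, 610, 987, 1597, 2584, 4181, 6765, 10946, 17711, 28657, 46368, 75025, 121393, 196418
F(27) = 196418


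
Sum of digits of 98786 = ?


9 + 8 + 7 + 8 + 6 = 38


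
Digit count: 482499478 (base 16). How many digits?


482499478 in base 16 = 1CC25B96
Number of digits = 8

8 digits (base 16)


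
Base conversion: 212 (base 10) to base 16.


212 (base 10) = 212 (decimal)
212 (decimal) = D4 (base 16)


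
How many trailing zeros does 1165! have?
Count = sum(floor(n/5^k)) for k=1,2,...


floor(1165/5) = 233
floor(1165/25) = 46
floor(1165/125) = 9
floor(1165/625) = 1
Total = 289

289 trailing zeros


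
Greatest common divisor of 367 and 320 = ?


367 = 1 * 320 + 47
320 = 6 * 47 + 38
47 = 1 * 38 + 9
38 = 4 * 9 + 2
9 = 4 * 2 + 1
2 = 2 * 1 + 0
GCD = 1


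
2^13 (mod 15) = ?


2^1 mod 15 = 2
2^2 mod 15 = 4
2^3 mod 15 = 8
2^4 mod 15 = 1
2^5 mod 15 = 2
2^6 mod 15 = 4
2^7 mod 15 = 8
2^8 mod 15 = 1
2^9 mod 15 = 2
2^10 mod 15 = 4
2^11 mod 15 = 8
2^12 mod 15 = 1
2^13 mod 15 = 2


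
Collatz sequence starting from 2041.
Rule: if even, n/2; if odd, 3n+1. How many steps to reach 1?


2041 → 6124 → 3062 → 1531 → 4594 → 2297 → 6892 → 3446 → 1723 → 5170 → 2585 → 7756 → 3878 → 1939 → 5818 → 2909 → 8728 → 4364 → 2182 → 1091 → 3274 → 1637 → 4912 → 2456 → 1228 → 614 → 307 → 922 → 461 → 1384 → 692 → 346 → 173 → 520 → 260 → 130 → 65 → 196 → 98 → 49 → 148 → 74 → 37 → 112 → 56 → 28 → 14 → 7 → 22 → 11 → 34 → 17 → 52 → 26 → 13 → 40 → 20 → 10 → 5 → 16 → 8 → 4 → 2 → 1
Total steps = 63

63 steps


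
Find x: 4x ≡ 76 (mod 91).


GCD(4, 91) = 1, unique solution
a^(-1) mod 91 = 23
x = 23 * 76 mod 91 = 19

x ≡ 19 (mod 91)


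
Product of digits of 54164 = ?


5 × 4 × 1 × 6 × 4 = 480


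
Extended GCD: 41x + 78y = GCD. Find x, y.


Tabular extended Euclidean (each row: r = 41*s + 78*t):
r=41, s=1, t=0
r=78, s=0, t=1
q=0: r=41, s=1, t=0   [41*(1) + 78*(0) = 41]
q=1: r=37, s=-1, t=1   [41*(-1) + 78*(1) = 37]
q=1: r=4, s=2, t=-1   [41*(2) + 78*(-1) = 4]
q=9: r=1, s=-19, t=10   [41*(-19) + 78*(10) = 1]
q=4: r=0, s=78, t=-41   [41*(78) + 78*(-41) = 0]
GCD = 1; from the row with r=1: x=-19, y=10
Check: 41*(-19) + 78*(10) = -779 + 780 = 1

GCD = 1, x = -19, y = 10


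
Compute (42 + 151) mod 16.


42 + 151 = 193
193 mod 16 = 1


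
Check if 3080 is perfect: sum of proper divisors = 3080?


Proper divisors of 3080: 1, 2, 4, 5, 7, 8, 10, 11, 14, 20, 22, 28, 35, 40, 44, 55, 56, 70, 77, 88, 110, 140, 154, 220, 280, 308, 385, 440, 616, 770, 1540
Sum = 1 + 2 + 4 + 5 + 7 + 8 + 10 + 11 + 14 + 20 + 22 + 28 + 35 + 40 + 44 + 55 + 56 + 70 + 77 + 88 + 110 + 140 + 154 + 220 + 280 + 308 + 385 + 440 + 616 + 770 + 1540 = 5560

No, 3080 is not perfect (5560 ≠ 3080)


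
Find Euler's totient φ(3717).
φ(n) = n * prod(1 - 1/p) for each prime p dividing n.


3717 = 3^2 × 7 × 59
Prime factors: 3, 7, 59
φ(3717) = 3717 × (1-1/3) × (1-1/7) × (1-1/59)
= 3717 × 2/3 × 6/7 × 58/59 = 2088

φ(3717) = 2088


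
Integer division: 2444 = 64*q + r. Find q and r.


2444 = 64 * 38 + 12
Check: 2432 + 12 = 2444

q = 38, r = 12


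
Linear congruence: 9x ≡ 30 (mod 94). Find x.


GCD(9, 94) = 1, unique solution
a^(-1) mod 94 = 21
x = 21 * 30 mod 94 = 66

x ≡ 66 (mod 94)


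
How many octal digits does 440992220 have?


440992220 in base 8 = 3222200734
Number of digits = 10

10 digits (base 8)


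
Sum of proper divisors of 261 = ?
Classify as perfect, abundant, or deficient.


Proper divisors: 1, 3, 9, 29, 87
Sum = 1 + 3 + 9 + 29 + 87 = 129
129 < 261 → deficient

s(261) = 129 (deficient)


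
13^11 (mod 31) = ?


13^1 mod 31 = 13
13^2 mod 31 = 14
13^3 mod 31 = 27
13^4 mod 31 = 10
13^5 mod 31 = 6
13^6 mod 31 = 16
13^7 mod 31 = 22
13^8 mod 31 = 7
13^9 mod 31 = 29
13^10 mod 31 = 5
13^11 mod 31 = 3


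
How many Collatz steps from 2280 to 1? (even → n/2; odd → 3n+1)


2280 → 1140 → 570 → 285 → 856 → 428 → 214 → 107 → 322 → 161 → 484 → 242 → 121 → 364 → 182 → 91 → 274 → 137 → 412 → 206 → 103 → 310 → 155 → 466 → 233 → 700 → 350 → 175 → 526 → 263 → 790 → 395 → 1186 → 593 → 1780 → 890 → 445 → 1336 → 668 → 334 → 167 → 502 → 251 → 754 → 377 → 1132 → 566 → 283 → 850 → 425 → 1276 → 638 → 319 → 958 → 479 → 1438 → 719 → 2158 → 1079 → 3238 → 1619 → 4858 → 2429 → 7288 → 3644 → 1822 → 911 → 2734 → 1367 → 4102 → 2051 → 6154 → 3077 → 9232 → 4616 → 2308 → 1154 → 577 → 1732 → 866 → 433 → 1300 → 650 → 325 → 976 → 488 → 244 → 122 → 61 → 184 → 92 → 46 → 23 → 70 → 35 → 106 → 53 → 160 → 80 → 40 → 20 → 10 → 5 → 16 → 8 → 4 → 2 → 1
Total steps = 107

107 steps


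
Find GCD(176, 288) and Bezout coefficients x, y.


Tabular extended Euclidean (each row: r = 176*s + 288*t):
r=176, s=1, t=0
r=288, s=0, t=1
q=0: r=176, s=1, t=0   [176*(1) + 288*(0) = 176]
q=1: r=112, s=-1, t=1   [176*(-1) + 288*(1) = 112]
q=1: r=64, s=2, t=-1   [176*(2) + 288*(-1) = 64]
q=1: r=48, s=-3, t=2   [176*(-3) + 288*(2) = 48]
q=1: r=16, s=5, t=-3   [176*(5) + 288*(-3) = 16]
q=3: r=0, s=-18, t=11   [176*(-18) + 288*(11) = 0]
GCD = 16; from the row with r=16: x=5, y=-3
Check: 176*(5) + 288*(-3) = 880 - 864 = 16

GCD = 16, x = 5, y = -3


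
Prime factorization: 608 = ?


608 / 2 = 304
304 / 2 = 152
152 / 2 = 76
76 / 2 = 38
38 / 2 = 19
19 / 19 = 1
608 = 2^5 × 19


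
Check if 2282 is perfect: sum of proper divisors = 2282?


Proper divisors of 2282: 1, 2, 7, 14, 163, 326, 1141
Sum = 1 + 2 + 7 + 14 + 163 + 326 + 1141 = 1654

No, 2282 is not perfect (1654 ≠ 2282)


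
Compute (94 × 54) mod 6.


94 × 54 = 5076
5076 mod 6 = 0


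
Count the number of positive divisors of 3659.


3659 = 3659^1
d(3659) = (1+1) = 2

2 divisors


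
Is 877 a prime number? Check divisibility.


Check divisors up to sqrt(877) = 29.6142
No divisors found.
877 is prime.

Yes, 877 is prime


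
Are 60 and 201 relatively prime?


Euclidean algorithm:
201 = 3 * 60 + 21
60 = 2 * 21 + 18
21 = 1 * 18 + 3
18 = 6 * 3 + 0
GCD(60, 201) = 3

No, not coprime (GCD = 3)


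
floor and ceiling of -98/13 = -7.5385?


-98/13 = -7.5385
floor = -8
ceil = -7

floor = -8, ceil = -7


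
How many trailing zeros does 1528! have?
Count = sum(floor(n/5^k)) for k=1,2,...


floor(1528/5) = 305
floor(1528/25) = 61
floor(1528/125) = 12
floor(1528/625) = 2
Total = 380

380 trailing zeros


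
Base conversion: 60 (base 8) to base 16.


60 (base 8) = 48 (decimal)
48 (decimal) = 30 (base 16)


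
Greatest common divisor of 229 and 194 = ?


229 = 1 * 194 + 35
194 = 5 * 35 + 19
35 = 1 * 19 + 16
19 = 1 * 16 + 3
16 = 5 * 3 + 1
3 = 3 * 1 + 0
GCD = 1


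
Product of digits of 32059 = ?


3 × 2 × 0 × 5 × 9 = 0


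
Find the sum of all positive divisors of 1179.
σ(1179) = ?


Divisors of 1179: 1, 3, 9, 131, 393, 1179
Sum = 1 + 3 + 9 + 131 + 393 + 1179 = 1716

σ(1179) = 1716


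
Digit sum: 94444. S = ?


9 + 4 + 4 + 4 + 4 = 25


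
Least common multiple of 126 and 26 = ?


GCD(126, 26) = 2
LCM = 126*26/2 = 3276/2 = 1638

LCM = 1638


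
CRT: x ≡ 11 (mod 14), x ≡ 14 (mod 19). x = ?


M = 14*19 = 266
M1 = M/14 = 19, M2 = M/19 = 14
M1^(-1) mod 14 = 3, M2^(-1) mod 19 = 15
x = 11*19*3 + 14*14*15 = 3567
3567 mod 266 = 109
Check: 109 mod 14 = 11 ✓, 109 mod 19 = 14 ✓

x ≡ 109 (mod 266)


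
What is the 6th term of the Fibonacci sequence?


Sequence: 1, 1, 2, 3, 5, 8
F(6) = 8


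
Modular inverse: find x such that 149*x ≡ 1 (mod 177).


Use the extended Euclidean algorithm on (177, 149); each row r = 177*s + 149*t:
r=177, s=1, t=0
r=149, s=0, t=1
q=1: r=28, s=1, t=-1   [177*(1) + 149*(-1) = 28]
q=5: r=9, s=-5, t=6   [177*(-5) + 149*(6) = 9]
q=3: r=1, s=16, t=-19   [177*(16) + 149*(-19) = 1]
q=9: r=0, s=-149, t=177   [177*(-149) + 149*(177) = 0]
GCD = 1 with t = -19, so 149*(-19) ≡ 1 (mod 177)
Inverse = -19 mod 177 = 158
Check: 149 * 158 = 23542 ≡ 1 (mod 177)

149^(-1) ≡ 158 (mod 177)


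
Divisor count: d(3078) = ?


3078 = 2^1 × 3^4 × 19^1
d(3078) = (1+1) × (4+1) × (1+1) = 20

20 divisors


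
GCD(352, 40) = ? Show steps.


352 = 8 * 40 + 32
40 = 1 * 32 + 8
32 = 4 * 8 + 0
GCD = 8


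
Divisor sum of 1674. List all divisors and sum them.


Divisors of 1674: 1, 2, 3, 6, 9, 18, 27, 31, 54, 62, 93, 186, 279, 558, 837, 1674
Sum = 1 + 2 + 3 + 6 + 9 + 18 + 27 + 31 + 54 + 62 + 93 + 186 + 279 + 558 + 837 + 1674 = 3840

σ(1674) = 3840


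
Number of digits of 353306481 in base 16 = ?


353306481 in base 16 = 150F0771
Number of digits = 8

8 digits (base 16)


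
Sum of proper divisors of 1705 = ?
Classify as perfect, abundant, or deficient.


Proper divisors: 1, 5, 11, 31, 55, 155, 341
Sum = 1 + 5 + 11 + 31 + 55 + 155 + 341 = 599
599 < 1705 → deficient

s(1705) = 599 (deficient)


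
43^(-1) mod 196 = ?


Use the extended Euclidean algorithm on (196, 43); each row r = 196*s + 43*t:
r=196, s=1, t=0
r=43, s=0, t=1
q=4: r=24, s=1, t=-4   [196*(1) + 43*(-4) = 24]
q=1: r=19, s=-1, t=5   [196*(-1) + 43*(5) = 19]
q=1: r=5, s=2, t=-9   [196*(2) + 43*(-9) = 5]
q=3: r=4, s=-7, t=32   [196*(-7) + 43*(32) = 4]
q=1: r=1, s=9, t=-41   [196*(9) + 43*(-41) = 1]
q=4: r=0, s=-43, t=196   [196*(-43) + 43*(196) = 0]
GCD = 1 with t = -41, so 43*(-41) ≡ 1 (mod 196)
Inverse = -41 mod 196 = 155
Check: 43 * 155 = 6665 ≡ 1 (mod 196)

43^(-1) ≡ 155 (mod 196)


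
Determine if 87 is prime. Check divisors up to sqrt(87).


87 / 3 = 29 (exact division)
87 is NOT prime.

No, 87 is not prime


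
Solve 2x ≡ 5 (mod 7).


GCD(2, 7) = 1, unique solution
a^(-1) mod 7 = 4
x = 4 * 5 mod 7 = 6

x ≡ 6 (mod 7)


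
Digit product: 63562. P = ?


6 × 3 × 5 × 6 × 2 = 1080


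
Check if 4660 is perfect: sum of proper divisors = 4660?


Proper divisors of 4660: 1, 2, 4, 5, 10, 20, 233, 466, 932, 1165, 2330
Sum = 1 + 2 + 4 + 5 + 10 + 20 + 233 + 466 + 932 + 1165 + 2330 = 5168

No, 4660 is not perfect (5168 ≠ 4660)


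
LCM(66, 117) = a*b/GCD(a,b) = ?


GCD(66, 117) = 3
LCM = 66*117/3 = 7722/3 = 2574

LCM = 2574


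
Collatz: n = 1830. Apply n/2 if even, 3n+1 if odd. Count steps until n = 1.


1830 → 915 → 2746 → 1373 → 4120 → 2060 → 1030 → 515 → 1546 → 773 → 2320 → 1160 → 580 → 290 → 145 → 436 → 218 → 109 → 328 → 164 → 82 → 41 → 124 → 62 → 31 → 94 → 47 → 142 → 71 → 214 → 107 → 322 → 161 → 484 → 242 → 121 → 364 → 182 → 91 → 274 → 137 → 412 → 206 → 103 → 310 → 155 → 466 → 233 → 700 → 350 → 175 → 526 → 263 → 790 → 395 → 1186 → 593 → 1780 → 890 → 445 → 1336 → 668 → 334 → 167 → 502 → 251 → 754 → 377 → 1132 → 566 → 283 → 850 → 425 → 1276 → 638 → 319 → 958 → 479 → 1438 → 719 → 2158 → 1079 → 3238 → 1619 → 4858 → 2429 → 7288 → 3644 → 1822 → 911 → 2734 → 1367 → 4102 → 2051 → 6154 → 3077 → 9232 → 4616 → 2308 → 1154 → 577 → 1732 → 866 → 433 → 1300 → 650 → 325 → 976 → 488 → 244 → 122 → 61 → 184 → 92 → 46 → 23 → 70 → 35 → 106 → 53 → 160 → 80 → 40 → 20 → 10 → 5 → 16 → 8 → 4 → 2 → 1
Total steps = 130

130 steps


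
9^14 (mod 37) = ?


9^1 mod 37 = 9
9^2 mod 37 = 7
9^3 mod 37 = 26
9^4 mod 37 = 12
9^5 mod 37 = 34
9^6 mod 37 = 10
9^7 mod 37 = 16
9^8 mod 37 = 33
9^9 mod 37 = 1
9^10 mod 37 = 9
9^11 mod 37 = 7
9^12 mod 37 = 26
9^13 mod 37 = 12
9^14 mod 37 = 34


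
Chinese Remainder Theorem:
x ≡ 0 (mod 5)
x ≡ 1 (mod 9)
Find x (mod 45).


M = 5*9 = 45
M1 = M/5 = 9, M2 = M/9 = 5
M1^(-1) mod 5 = 4, M2^(-1) mod 9 = 2
x = 0*9*4 + 1*5*2 = 10
10 mod 45 = 10
Check: 10 mod 5 = 0 ✓, 10 mod 9 = 1 ✓

x ≡ 10 (mod 45)


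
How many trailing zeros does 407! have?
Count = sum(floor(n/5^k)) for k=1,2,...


floor(407/5) = 81
floor(407/25) = 16
floor(407/125) = 3
Total = 100

100 trailing zeros


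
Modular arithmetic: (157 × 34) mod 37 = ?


157 × 34 = 5338
5338 mod 37 = 10


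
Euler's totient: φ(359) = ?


359 = 359
Prime factors: 359
φ(359) = 359 × (1-1/359)
= 359 × 358/359 = 358

φ(359) = 358


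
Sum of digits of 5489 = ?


5 + 4 + 8 + 9 = 26


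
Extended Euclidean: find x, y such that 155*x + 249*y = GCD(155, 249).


Tabular extended Euclidean (each row: r = 155*s + 249*t):
r=155, s=1, t=0
r=249, s=0, t=1
q=0: r=155, s=1, t=0   [155*(1) + 249*(0) = 155]
q=1: r=94, s=-1, t=1   [155*(-1) + 249*(1) = 94]
q=1: r=61, s=2, t=-1   [155*(2) + 249*(-1) = 61]
q=1: r=33, s=-3, t=2   [155*(-3) + 249*(2) = 33]
q=1: r=28, s=5, t=-3   [155*(5) + 249*(-3) = 28]
q=1: r=5, s=-8, t=5   [155*(-8) + 249*(5) = 5]
q=5: r=3, s=45, t=-28   [155*(45) + 249*(-28) = 3]
q=1: r=2, s=-53, t=33   [155*(-53) + 249*(33) = 2]
q=1: r=1, s=98, t=-61   [155*(98) + 249*(-61) = 1]
q=2: r=0, s=-249, t=155   [155*(-249) + 249*(155) = 0]
GCD = 1; from the row with r=1: x=98, y=-61
Check: 155*(98) + 249*(-61) = 15190 - 15189 = 1

GCD = 1, x = 98, y = -61


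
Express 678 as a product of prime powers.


678 / 2 = 339
339 / 3 = 113
113 / 113 = 1
678 = 2 × 3 × 113


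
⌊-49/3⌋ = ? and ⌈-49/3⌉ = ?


-49/3 = -16.3333
floor = -17
ceil = -16

floor = -17, ceil = -16


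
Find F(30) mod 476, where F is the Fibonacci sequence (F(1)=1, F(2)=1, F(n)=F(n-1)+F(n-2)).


F(k) mod 476 for k=1..30:
1, 1, 2, 3, 5, 8, 13, 21, 34, 55, 89, 144, 233, 377, 134, 35, 169, 204, 373, 101, 474, 99, 97, 196, 293, 13, 306, 319, 149, 468
F(30) mod 476 = 468


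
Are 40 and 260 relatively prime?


Euclidean algorithm:
260 = 6 * 40 + 20
40 = 2 * 20 + 0
GCD(40, 260) = 20

No, not coprime (GCD = 20)


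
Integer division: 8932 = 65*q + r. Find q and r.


8932 = 65 * 137 + 27
Check: 8905 + 27 = 8932

q = 137, r = 27


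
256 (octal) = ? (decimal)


256 (base 8) = 174 (decimal)
174 (decimal) = 174 (base 10)


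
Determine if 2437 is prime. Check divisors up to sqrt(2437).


Check divisors up to sqrt(2437) = 49.3660
No divisors found.
2437 is prime.

Yes, 2437 is prime


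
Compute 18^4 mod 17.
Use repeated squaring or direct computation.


18^1 mod 17 = 1
18^2 mod 17 = 1
18^3 mod 17 = 1
18^4 mod 17 = 1


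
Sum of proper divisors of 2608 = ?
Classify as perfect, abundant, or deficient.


Proper divisors: 1, 2, 4, 8, 16, 163, 326, 652, 1304
Sum = 1 + 2 + 4 + 8 + 16 + 163 + 326 + 652 + 1304 = 2476
2476 < 2608 → deficient

s(2608) = 2476 (deficient)


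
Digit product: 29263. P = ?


2 × 9 × 2 × 6 × 3 = 648


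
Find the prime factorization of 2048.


2048 / 2 = 1024
1024 / 2 = 512
512 / 2 = 256
256 / 2 = 128
128 / 2 = 64
64 / 2 = 32
32 / 2 = 16
16 / 2 = 8
8 / 2 = 4
4 / 2 = 2
2 / 2 = 1
2048 = 2^11


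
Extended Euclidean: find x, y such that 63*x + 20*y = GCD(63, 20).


Tabular extended Euclidean (each row: r = 63*s + 20*t):
r=63, s=1, t=0
r=20, s=0, t=1
q=3: r=3, s=1, t=-3   [63*(1) + 20*(-3) = 3]
q=6: r=2, s=-6, t=19   [63*(-6) + 20*(19) = 2]
q=1: r=1, s=7, t=-22   [63*(7) + 20*(-22) = 1]
q=2: r=0, s=-20, t=63   [63*(-20) + 20*(63) = 0]
GCD = 1; from the row with r=1: x=7, y=-22
Check: 63*(7) + 20*(-22) = 441 - 440 = 1

GCD = 1, x = 7, y = -22


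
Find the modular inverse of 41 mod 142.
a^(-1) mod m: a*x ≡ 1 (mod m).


Use the extended Euclidean algorithm on (142, 41); each row r = 142*s + 41*t:
r=142, s=1, t=0
r=41, s=0, t=1
q=3: r=19, s=1, t=-3   [142*(1) + 41*(-3) = 19]
q=2: r=3, s=-2, t=7   [142*(-2) + 41*(7) = 3]
q=6: r=1, s=13, t=-45   [142*(13) + 41*(-45) = 1]
q=3: r=0, s=-41, t=142   [142*(-41) + 41*(142) = 0]
GCD = 1 with t = -45, so 41*(-45) ≡ 1 (mod 142)
Inverse = -45 mod 142 = 97
Check: 41 * 97 = 3977 ≡ 1 (mod 142)

41^(-1) ≡ 97 (mod 142)


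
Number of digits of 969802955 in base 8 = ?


969802955 in base 8 = 7163402313
Number of digits = 10

10 digits (base 8)


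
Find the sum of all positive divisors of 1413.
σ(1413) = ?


Divisors of 1413: 1, 3, 9, 157, 471, 1413
Sum = 1 + 3 + 9 + 157 + 471 + 1413 = 2054

σ(1413) = 2054


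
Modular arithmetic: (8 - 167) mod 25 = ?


8 - 167 = -159
-159 mod 25 = 16


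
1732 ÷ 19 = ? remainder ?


1732 = 19 * 91 + 3
Check: 1729 + 3 = 1732

q = 91, r = 3


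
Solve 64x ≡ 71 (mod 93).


GCD(64, 93) = 1, unique solution
a^(-1) mod 93 = 16
x = 16 * 71 mod 93 = 20

x ≡ 20 (mod 93)


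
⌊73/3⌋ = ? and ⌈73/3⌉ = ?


73/3 = 24.3333
floor = 24
ceil = 25

floor = 24, ceil = 25


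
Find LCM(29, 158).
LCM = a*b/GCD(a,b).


GCD(29, 158) = 1
LCM = 29*158/1 = 4582/1 = 4582

LCM = 4582


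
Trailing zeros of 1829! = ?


floor(1829/5) = 365
floor(1829/25) = 73
floor(1829/125) = 14
floor(1829/625) = 2
Total = 454

454 trailing zeros


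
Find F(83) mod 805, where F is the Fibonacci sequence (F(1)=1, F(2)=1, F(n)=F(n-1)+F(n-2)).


F(k) mod 805 for k=1..83:
1, 1, 2, 3, 5, 8, 13, 21, 34, 55, 89, 144, 233, 377, 610, 182, 792, 169, 156, 325, 481, 1, 482, 483, 160, 643, 803, 641, 639, 475, 309, 784, 288, 267, 555, 17, 572, 589, 356, 140, 496, 636, 327, 158, 485, 643, 323, 161, 484, 645, 324, 164, 488, 652, 335, 182, 517, 699, 411, 305, 716, 216, 127, 343, 470, 8, 478, 486, 159, 645, 804, 644, 643, 482, 320, 802, 317, 314, 631, 140, 771, 106, 72
F(83) mod 805 = 72


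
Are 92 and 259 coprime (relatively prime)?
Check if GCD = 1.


Euclidean algorithm:
259 = 2 * 92 + 75
92 = 1 * 75 + 17
75 = 4 * 17 + 7
17 = 2 * 7 + 3
7 = 2 * 3 + 1
3 = 3 * 1 + 0
GCD(92, 259) = 1

Yes, coprime (GCD = 1)


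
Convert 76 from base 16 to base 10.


76 (base 16) = 118 (decimal)
118 (decimal) = 118 (base 10)


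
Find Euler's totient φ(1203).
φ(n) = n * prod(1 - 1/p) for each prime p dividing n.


1203 = 3 × 401
Prime factors: 3, 401
φ(1203) = 1203 × (1-1/3) × (1-1/401)
= 1203 × 2/3 × 400/401 = 800

φ(1203) = 800


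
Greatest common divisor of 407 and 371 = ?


407 = 1 * 371 + 36
371 = 10 * 36 + 11
36 = 3 * 11 + 3
11 = 3 * 3 + 2
3 = 1 * 2 + 1
2 = 2 * 1 + 0
GCD = 1


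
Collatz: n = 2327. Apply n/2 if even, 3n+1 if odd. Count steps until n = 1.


2327 → 6982 → 3491 → 10474 → 5237 → 15712 → 7856 → 3928 → 1964 → 982 → 491 → 1474 → 737 → 2212 → 1106 → 553 → 1660 → 830 → 415 → 1246 → 623 → 1870 → 935 → 2806 → 1403 → 4210 → 2105 → 6316 → 3158 → 1579 → 4738 → 2369 → 7108 → 3554 → 1777 → 5332 → 2666 → 1333 → 4000 → 2000 → 1000 → 500 → 250 → 125 → 376 → 188 → 94 → 47 → 142 → 71 → 214 → 107 → 322 → 161 → 484 → 242 → 121 → 364 → 182 → 91 → 274 → 137 → 412 → 206 → 103 → 310 → 155 → 466 → 233 → 700 → 350 → 175 → 526 → 263 → 790 → 395 → 1186 → 593 → 1780 → 890 → 445 → 1336 → 668 → 334 → 167 → 502 → 251 → 754 → 377 → 1132 → 566 → 283 → 850 → 425 → 1276 → 638 → 319 → 958 → 479 → 1438 → 719 → 2158 → 1079 → 3238 → 1619 → 4858 → 2429 → 7288 → 3644 → 1822 → 911 → 2734 → 1367 → 4102 → 2051 → 6154 → 3077 → 9232 → 4616 → 2308 → 1154 → 577 → 1732 → 866 → 433 → 1300 → 650 → 325 → 976 → 488 → 244 → 122 → 61 → 184 → 92 → 46 → 23 → 70 → 35 → 106 → 53 → 160 → 80 → 40 → 20 → 10 → 5 → 16 → 8 → 4 → 2 → 1
Total steps = 151

151 steps


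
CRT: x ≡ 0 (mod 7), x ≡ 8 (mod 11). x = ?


M = 7*11 = 77
M1 = M/7 = 11, M2 = M/11 = 7
M1^(-1) mod 7 = 2, M2^(-1) mod 11 = 8
x = 0*11*2 + 8*7*8 = 448
448 mod 77 = 63
Check: 63 mod 7 = 0 ✓, 63 mod 11 = 8 ✓

x ≡ 63 (mod 77)


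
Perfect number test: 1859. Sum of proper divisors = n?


Proper divisors of 1859: 1, 11, 13, 143, 169
Sum = 1 + 11 + 13 + 143 + 169 = 337

No, 1859 is not perfect (337 ≠ 1859)


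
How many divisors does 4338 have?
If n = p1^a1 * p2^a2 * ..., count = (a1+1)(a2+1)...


4338 = 2^1 × 3^2 × 241^1
d(4338) = (1+1) × (2+1) × (1+1) = 12

12 divisors


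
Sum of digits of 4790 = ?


4 + 7 + 9 + 0 = 20


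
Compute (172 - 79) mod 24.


172 - 79 = 93
93 mod 24 = 21


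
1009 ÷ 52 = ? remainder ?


1009 = 52 * 19 + 21
Check: 988 + 21 = 1009

q = 19, r = 21


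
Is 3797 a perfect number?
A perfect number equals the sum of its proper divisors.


Proper divisors of 3797: 1
Sum = 1 = 1

No, 3797 is not perfect (1 ≠ 3797)


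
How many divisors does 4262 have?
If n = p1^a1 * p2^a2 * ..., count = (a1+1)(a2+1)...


4262 = 2^1 × 2131^1
d(4262) = (1+1) × (1+1) = 4

4 divisors


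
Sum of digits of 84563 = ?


8 + 4 + 5 + 6 + 3 = 26


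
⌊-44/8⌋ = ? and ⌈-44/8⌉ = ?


-44/8 = -5.5000
floor = -6
ceil = -5

floor = -6, ceil = -5


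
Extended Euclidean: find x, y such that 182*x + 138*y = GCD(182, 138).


Tabular extended Euclidean (each row: r = 182*s + 138*t):
r=182, s=1, t=0
r=138, s=0, t=1
q=1: r=44, s=1, t=-1   [182*(1) + 138*(-1) = 44]
q=3: r=6, s=-3, t=4   [182*(-3) + 138*(4) = 6]
q=7: r=2, s=22, t=-29   [182*(22) + 138*(-29) = 2]
q=3: r=0, s=-69, t=91   [182*(-69) + 138*(91) = 0]
GCD = 2; from the row with r=2: x=22, y=-29
Check: 182*(22) + 138*(-29) = 4004 - 4002 = 2

GCD = 2, x = 22, y = -29


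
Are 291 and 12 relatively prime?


Euclidean algorithm:
291 = 24 * 12 + 3
12 = 4 * 3 + 0
GCD(291, 12) = 3

No, not coprime (GCD = 3)


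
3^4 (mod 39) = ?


3^1 mod 39 = 3
3^2 mod 39 = 9
3^3 mod 39 = 27
3^4 mod 39 = 3


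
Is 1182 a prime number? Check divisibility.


1182 / 2 = 591 (exact division)
1182 is NOT prime.

No, 1182 is not prime


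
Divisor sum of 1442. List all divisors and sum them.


Divisors of 1442: 1, 2, 7, 14, 103, 206, 721, 1442
Sum = 1 + 2 + 7 + 14 + 103 + 206 + 721 + 1442 = 2496

σ(1442) = 2496


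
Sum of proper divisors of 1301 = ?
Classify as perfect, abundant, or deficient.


Proper divisors: 1
Sum = 1 = 1
1 < 1301 → deficient

s(1301) = 1 (deficient)


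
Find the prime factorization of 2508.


2508 / 2 = 1254
1254 / 2 = 627
627 / 3 = 209
209 / 11 = 19
19 / 19 = 1
2508 = 2^2 × 3 × 11 × 19


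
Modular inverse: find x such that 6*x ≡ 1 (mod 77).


Use the extended Euclidean algorithm on (77, 6); each row r = 77*s + 6*t:
r=77, s=1, t=0
r=6, s=0, t=1
q=12: r=5, s=1, t=-12   [77*(1) + 6*(-12) = 5]
q=1: r=1, s=-1, t=13   [77*(-1) + 6*(13) = 1]
q=5: r=0, s=6, t=-77   [77*(6) + 6*(-77) = 0]
GCD = 1 with t = 13, so 6*(13) ≡ 1 (mod 77)
Inverse = 13 mod 77 = 13
Check: 6 * 13 = 78 ≡ 1 (mod 77)

6^(-1) ≡ 13 (mod 77)


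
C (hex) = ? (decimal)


C (base 16) = 12 (decimal)
12 (decimal) = 12 (base 10)


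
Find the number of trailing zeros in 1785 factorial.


floor(1785/5) = 357
floor(1785/25) = 71
floor(1785/125) = 14
floor(1785/625) = 2
Total = 444

444 trailing zeros


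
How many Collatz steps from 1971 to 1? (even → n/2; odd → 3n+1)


1971 → 5914 → 2957 → 8872 → 4436 → 2218 → 1109 → 3328 → 1664 → 832 → 416 → 208 → 104 → 52 → 26 → 13 → 40 → 20 → 10 → 5 → 16 → 8 → 4 → 2 → 1
Total steps = 24

24 steps


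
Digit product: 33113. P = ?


3 × 3 × 1 × 1 × 3 = 27


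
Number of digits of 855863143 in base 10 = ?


855863143 has 9 digits in base 10
floor(log10(855863143)) + 1 = floor(8.9324) + 1 = 9

9 digits (base 10)


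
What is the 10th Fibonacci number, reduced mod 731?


F(k) mod 731 for k=1..10:
1, 1, 2, 3, 5, 8, 13, 21, 34, 55
F(10) mod 731 = 55


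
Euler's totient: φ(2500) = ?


2500 = 2^2 × 5^4
Prime factors: 2, 5
φ(2500) = 2500 × (1-1/2) × (1-1/5)
= 2500 × 1/2 × 4/5 = 1000

φ(2500) = 1000


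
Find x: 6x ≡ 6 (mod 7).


GCD(6, 7) = 1, unique solution
a^(-1) mod 7 = 6
x = 6 * 6 mod 7 = 1

x ≡ 1 (mod 7)


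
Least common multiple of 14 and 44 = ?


GCD(14, 44) = 2
LCM = 14*44/2 = 616/2 = 308

LCM = 308


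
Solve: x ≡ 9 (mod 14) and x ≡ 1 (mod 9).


M = 14*9 = 126
M1 = M/14 = 9, M2 = M/9 = 14
M1^(-1) mod 14 = 11, M2^(-1) mod 9 = 2
x = 9*9*11 + 1*14*2 = 919
919 mod 126 = 37
Check: 37 mod 14 = 9 ✓, 37 mod 9 = 1 ✓

x ≡ 37 (mod 126)


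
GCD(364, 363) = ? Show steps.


364 = 1 * 363 + 1
363 = 363 * 1 + 0
GCD = 1


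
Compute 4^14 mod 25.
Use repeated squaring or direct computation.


4^1 mod 25 = 4
4^2 mod 25 = 16
4^3 mod 25 = 14
4^4 mod 25 = 6
4^5 mod 25 = 24
4^6 mod 25 = 21
4^7 mod 25 = 9
4^8 mod 25 = 11
4^9 mod 25 = 19
4^10 mod 25 = 1
4^11 mod 25 = 4
4^12 mod 25 = 16
4^13 mod 25 = 14
4^14 mod 25 = 6


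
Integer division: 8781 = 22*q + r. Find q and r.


8781 = 22 * 399 + 3
Check: 8778 + 3 = 8781

q = 399, r = 3


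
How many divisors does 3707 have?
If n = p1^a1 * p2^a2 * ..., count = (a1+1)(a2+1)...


3707 = 11^1 × 337^1
d(3707) = (1+1) × (1+1) = 4

4 divisors


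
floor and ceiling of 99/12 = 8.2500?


99/12 = 8.2500
floor = 8
ceil = 9

floor = 8, ceil = 9


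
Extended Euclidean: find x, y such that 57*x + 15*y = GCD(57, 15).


Tabular extended Euclidean (each row: r = 57*s + 15*t):
r=57, s=1, t=0
r=15, s=0, t=1
q=3: r=12, s=1, t=-3   [57*(1) + 15*(-3) = 12]
q=1: r=3, s=-1, t=4   [57*(-1) + 15*(4) = 3]
q=4: r=0, s=5, t=-19   [57*(5) + 15*(-19) = 0]
GCD = 3; from the row with r=3: x=-1, y=4
Check: 57*(-1) + 15*(4) = -57 + 60 = 3

GCD = 3, x = -1, y = 4
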